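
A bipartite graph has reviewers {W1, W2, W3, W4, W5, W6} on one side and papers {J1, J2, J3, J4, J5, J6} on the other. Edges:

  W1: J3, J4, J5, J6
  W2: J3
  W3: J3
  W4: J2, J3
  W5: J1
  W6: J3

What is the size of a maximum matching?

4

Unit-capacity flow: source→left, listed edges, right→sink; max matching = max flow.
Augmenting path W1→J3 (+1); matched 1.
Augmenting path W4→J2 (+1); matched 2.
Augmenting path W5→J1 (+1); matched 3.
Augmenting path W2→J3→W1→J4 (+1); matched 4.
No augmenting path remains; maximum matching = 4.
König certificate: {W1, W4, W5, J3} is a vertex cover of size 4 (every listed pair touches it), so no matching can be larger.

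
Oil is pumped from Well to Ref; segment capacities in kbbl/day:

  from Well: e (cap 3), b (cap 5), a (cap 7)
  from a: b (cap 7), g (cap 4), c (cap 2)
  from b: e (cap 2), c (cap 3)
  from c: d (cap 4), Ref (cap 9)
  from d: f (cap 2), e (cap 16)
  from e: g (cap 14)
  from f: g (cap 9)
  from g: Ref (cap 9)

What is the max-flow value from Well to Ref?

Augment Well→a→c→Ref: bottleneck 2, flow now 2.
Augment Well→a→g→Ref: bottleneck 4, flow now 6.
Augment Well→b→c→Ref: bottleneck 3, flow now 9.
Augment Well→e→g→Ref: bottleneck 3, flow now 12.
Augment Well→b→e→g→Ref: bottleneck 2, flow now 14.
No augmenting path remains; maximum flow = 14.
In the residual graph, reachable from Well: {Well, a, b}.
Min-cut edges: Well→e (3), a→c (2), a→g (4), b→c (3), b→e (2); capacity 3 + 2 + 4 + 3 + 2 = 14.
This cut is saturated, so no flow can exceed 14.

14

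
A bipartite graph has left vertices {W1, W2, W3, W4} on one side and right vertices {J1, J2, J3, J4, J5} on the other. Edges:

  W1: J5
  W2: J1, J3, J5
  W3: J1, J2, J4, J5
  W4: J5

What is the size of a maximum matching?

Unit-capacity flow: source→left, listed edges, right→sink; max matching = max flow.
Augmenting path W1→J5 (+1); matched 1.
Augmenting path W2→J1 (+1); matched 2.
Augmenting path W3→J2 (+1); matched 3.
No augmenting path remains; maximum matching = 3.
König certificate: {W2, W3, J5} is a vertex cover of size 3 (every listed pair touches it), so no matching can be larger.

3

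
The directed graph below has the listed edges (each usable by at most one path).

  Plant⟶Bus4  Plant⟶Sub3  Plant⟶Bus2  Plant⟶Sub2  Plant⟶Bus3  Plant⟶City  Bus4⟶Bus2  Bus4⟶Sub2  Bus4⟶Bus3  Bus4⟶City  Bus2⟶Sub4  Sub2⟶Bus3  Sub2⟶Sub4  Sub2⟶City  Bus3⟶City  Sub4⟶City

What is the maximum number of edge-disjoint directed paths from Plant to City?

Assign every edge capacity 1; by Menger, the answer equals the max flow.
Path Plant→City (+1); total 1.
Path Plant→Bus4→City (+1); total 2.
Path Plant→Sub2→City (+1); total 3.
Path Plant→Bus3→City (+1); total 4.
Path Plant→Bus2→Sub4→City (+1); total 5.
No residual Plant→City path; max flow = 5.
Certifying cut of size 5: {Plant→Bus2, Plant→Bus3, Plant→Bus4, Plant→City, Plant→Sub2}.

5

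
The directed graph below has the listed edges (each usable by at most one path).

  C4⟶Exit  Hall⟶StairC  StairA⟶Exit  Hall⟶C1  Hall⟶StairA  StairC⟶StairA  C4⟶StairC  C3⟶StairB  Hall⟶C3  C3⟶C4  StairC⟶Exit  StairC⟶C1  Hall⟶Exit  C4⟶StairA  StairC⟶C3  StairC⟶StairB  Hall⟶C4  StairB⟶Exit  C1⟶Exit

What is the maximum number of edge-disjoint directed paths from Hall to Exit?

Assign every edge capacity 1; by Menger, the answer equals the max flow.
Path Hall→Exit (+1); total 1.
Path Hall→StairC→Exit (+1); total 2.
Path Hall→StairA→Exit (+1); total 3.
Path Hall→C4→Exit (+1); total 4.
Path Hall→C1→Exit (+1); total 5.
Path Hall→C3→StairB→Exit (+1); total 6.
No residual Hall→Exit path; max flow = 6.
Certifying cut of size 6: {Hall→C1, Hall→C3, Hall→C4, Hall→Exit, Hall→StairA, Hall→StairC}.

6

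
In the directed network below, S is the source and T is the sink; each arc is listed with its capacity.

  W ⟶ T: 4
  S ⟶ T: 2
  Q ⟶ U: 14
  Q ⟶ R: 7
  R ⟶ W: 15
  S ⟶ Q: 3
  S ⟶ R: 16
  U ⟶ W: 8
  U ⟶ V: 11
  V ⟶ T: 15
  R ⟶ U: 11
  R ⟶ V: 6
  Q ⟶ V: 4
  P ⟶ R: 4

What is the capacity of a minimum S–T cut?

Augment S→T: bottleneck 2, flow now 2.
Augment S→Q→V→T: bottleneck 3, flow now 5.
Augment S→R→V→T: bottleneck 6, flow now 11.
Augment S→R→W→T: bottleneck 4, flow now 15.
Augment S→R→U→V→T: bottleneck 6, flow now 21.
No augmenting path remains; maximum flow = 21.
By max-flow min-cut, the minimum cut capacity equals the max flow.
In the residual graph, reachable from S: {S}.
Min-cut edges: S→Q (3), S→R (16), S→T (2); capacity 3 + 16 + 2 = 21.

21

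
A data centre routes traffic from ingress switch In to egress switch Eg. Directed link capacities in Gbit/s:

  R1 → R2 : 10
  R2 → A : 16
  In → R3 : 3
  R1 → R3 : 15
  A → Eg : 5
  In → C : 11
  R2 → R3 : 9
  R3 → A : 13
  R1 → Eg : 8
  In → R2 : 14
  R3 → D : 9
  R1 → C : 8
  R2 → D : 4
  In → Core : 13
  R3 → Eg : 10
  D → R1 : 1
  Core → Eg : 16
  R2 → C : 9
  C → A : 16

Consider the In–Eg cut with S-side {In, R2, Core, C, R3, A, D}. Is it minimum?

No — its capacity is 32, but the minimum cut has capacity 29.

Given cut capacity: 16 + 10 + 5 + 1 = 32.
Augment In→Core→Eg: bottleneck 13, flow now 13.
Augment In→R3→Eg: bottleneck 3, flow now 16.
Augment In→R2→R3→Eg: bottleneck 7, flow now 23.
Augment In→R2→A→Eg: bottleneck 5, flow now 28.
Augment In→R2→D→R1→Eg: bottleneck 1, flow now 29.
No augmenting path remains; maximum flow = 29.
In the residual graph, reachable from In: {In, R2, C, R3, A, D}.
Min-cut edges: In→Core (13), R3→Eg (10), A→Eg (5), D→R1 (1); capacity 13 + 10 + 5 + 1 = 29.
Cut capacity 32 exceeds the max flow 29, so it is not minimum.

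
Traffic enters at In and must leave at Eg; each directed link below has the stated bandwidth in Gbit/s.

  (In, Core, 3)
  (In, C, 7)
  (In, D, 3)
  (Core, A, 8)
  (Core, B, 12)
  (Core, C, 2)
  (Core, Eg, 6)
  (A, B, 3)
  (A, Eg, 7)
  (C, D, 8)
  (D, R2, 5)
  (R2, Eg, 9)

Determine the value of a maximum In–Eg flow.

8

Augment In→Core→Eg: bottleneck 3, flow now 3.
Augment In→D→R2→Eg: bottleneck 3, flow now 6.
Augment In→C→D→R2→Eg: bottleneck 2, flow now 8.
No augmenting path remains; maximum flow = 8.
In the residual graph, reachable from In: {In, C, D}.
Min-cut edges: In→Core (3), D→R2 (5); capacity 3 + 5 = 8.
This cut is saturated, so no flow can exceed 8.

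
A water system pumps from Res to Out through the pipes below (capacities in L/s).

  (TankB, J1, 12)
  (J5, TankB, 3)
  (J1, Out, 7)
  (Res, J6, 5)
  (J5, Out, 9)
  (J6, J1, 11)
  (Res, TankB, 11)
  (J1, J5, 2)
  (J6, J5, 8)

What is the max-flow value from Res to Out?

14

Augment Res→TankB→J1→Out: bottleneck 7, flow now 7.
Augment Res→J6→J5→Out: bottleneck 5, flow now 12.
Augment Res→TankB→J1→J5→Out: bottleneck 2, flow now 14.
No augmenting path remains; maximum flow = 14.
In the residual graph, reachable from Res: {Res, TankB, J1}.
Min-cut edges: Res→J6 (5), J1→J5 (2), J1→Out (7); capacity 5 + 2 + 7 = 14.
This cut is saturated, so no flow can exceed 14.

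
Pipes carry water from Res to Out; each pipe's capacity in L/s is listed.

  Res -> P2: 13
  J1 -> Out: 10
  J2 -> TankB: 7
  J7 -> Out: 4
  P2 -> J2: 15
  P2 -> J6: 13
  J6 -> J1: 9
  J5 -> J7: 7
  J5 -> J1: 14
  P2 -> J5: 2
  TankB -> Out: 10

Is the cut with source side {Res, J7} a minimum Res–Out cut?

Given cut capacity: 13 + 4 = 17.
Augment Res→P2→J6→J1→Out: bottleneck 9, flow now 9.
Augment Res→P2→J2→TankB→Out: bottleneck 4, flow now 13.
No augmenting path remains; maximum flow = 13.
In the residual graph, reachable from Res: {Res}.
Min-cut edges: Res→P2 (13); capacity 13 = 13.
Cut capacity 17 exceeds the max flow 13, so it is not minimum.

No — its capacity is 17, but the minimum cut has capacity 13.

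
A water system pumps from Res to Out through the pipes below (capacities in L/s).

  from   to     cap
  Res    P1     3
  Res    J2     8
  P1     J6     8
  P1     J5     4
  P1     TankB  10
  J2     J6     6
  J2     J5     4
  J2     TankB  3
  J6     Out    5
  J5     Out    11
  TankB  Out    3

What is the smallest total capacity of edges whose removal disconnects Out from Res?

Augment Res→P1→J6→Out: bottleneck 3, flow now 3.
Augment Res→J2→J6→Out: bottleneck 2, flow now 5.
Augment Res→J2→J5→Out: bottleneck 4, flow now 9.
Augment Res→J2→TankB→Out: bottleneck 2, flow now 11.
No augmenting path remains; maximum flow = 11.
By max-flow min-cut, the minimum cut capacity equals the max flow.
In the residual graph, reachable from Res: {Res}.
Min-cut edges: Res→P1 (3), Res→J2 (8); capacity 3 + 8 = 11.

11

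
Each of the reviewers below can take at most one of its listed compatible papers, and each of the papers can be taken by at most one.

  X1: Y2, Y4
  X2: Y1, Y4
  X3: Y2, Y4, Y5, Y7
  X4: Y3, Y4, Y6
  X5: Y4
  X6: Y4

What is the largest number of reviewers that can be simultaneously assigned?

Unit-capacity flow: source→left, listed edges, right→sink; max matching = max flow.
Augmenting path X1→Y2 (+1); matched 1.
Augmenting path X2→Y1 (+1); matched 2.
Augmenting path X3→Y4 (+1); matched 3.
Augmenting path X4→Y3 (+1); matched 4.
Augmenting path X5→Y4→X3→Y5 (+1); matched 5.
No augmenting path remains; maximum matching = 5.
König certificate: {X1, X2, X3, X4, Y4} is a vertex cover of size 5 (every listed pair touches it), so no matching can be larger.

5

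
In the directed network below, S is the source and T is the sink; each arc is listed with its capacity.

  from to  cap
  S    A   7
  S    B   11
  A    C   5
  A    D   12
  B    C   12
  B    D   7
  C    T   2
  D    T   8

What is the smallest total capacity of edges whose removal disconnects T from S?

10

Augment S→A→C→T: bottleneck 2, flow now 2.
Augment S→A→D→T: bottleneck 5, flow now 7.
Augment S→B→D→T: bottleneck 3, flow now 10.
No augmenting path remains; maximum flow = 10.
By max-flow min-cut, the minimum cut capacity equals the max flow.
In the residual graph, reachable from S: {S, A, B, C, D}.
Min-cut edges: C→T (2), D→T (8); capacity 2 + 8 = 10.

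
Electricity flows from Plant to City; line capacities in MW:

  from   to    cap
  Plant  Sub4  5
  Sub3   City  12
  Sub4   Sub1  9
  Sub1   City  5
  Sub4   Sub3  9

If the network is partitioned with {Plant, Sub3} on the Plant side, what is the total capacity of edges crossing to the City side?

17

Edges leaving {Plant, Sub3}: Plant→Sub4 (5), Sub3→City (12).
Cut capacity = 5 + 12 = 17.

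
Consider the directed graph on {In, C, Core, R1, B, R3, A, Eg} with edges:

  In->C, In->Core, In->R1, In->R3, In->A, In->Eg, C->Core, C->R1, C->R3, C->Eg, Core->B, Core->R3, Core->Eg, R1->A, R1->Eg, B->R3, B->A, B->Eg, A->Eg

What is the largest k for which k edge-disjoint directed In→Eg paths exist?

Assign every edge capacity 1; by Menger, the answer equals the max flow.
Path In→Eg (+1); total 1.
Path In→C→Eg (+1); total 2.
Path In→Core→Eg (+1); total 3.
Path In→R1→Eg (+1); total 4.
Path In→A→Eg (+1); total 5.
No residual In→Eg path; max flow = 5.
Certifying cut of size 5: {In→A, In→C, In→Core, In→Eg, In→R1}.

5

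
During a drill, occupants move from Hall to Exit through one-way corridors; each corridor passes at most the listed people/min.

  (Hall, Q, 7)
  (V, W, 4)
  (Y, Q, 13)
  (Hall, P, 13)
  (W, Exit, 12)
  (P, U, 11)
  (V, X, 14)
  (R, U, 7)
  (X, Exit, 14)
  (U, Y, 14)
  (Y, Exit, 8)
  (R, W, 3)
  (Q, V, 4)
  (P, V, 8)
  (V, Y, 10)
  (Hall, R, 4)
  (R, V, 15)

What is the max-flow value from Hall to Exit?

Augment Hall→R→W→Exit: bottleneck 3, flow now 3.
Augment Hall→P→U→Y→Exit: bottleneck 8, flow now 11.
Augment Hall→P→V→W→Exit: bottleneck 4, flow now 15.
Augment Hall→P→V→X→Exit: bottleneck 1, flow now 16.
Augment Hall→Q→V→X→Exit: bottleneck 4, flow now 20.
Augment Hall→R→V→X→Exit: bottleneck 1, flow now 21.
No augmenting path remains; maximum flow = 21.
In the residual graph, reachable from Hall: {Hall, Q}.
Min-cut edges: Hall→P (13), Hall→R (4), Q→V (4); capacity 13 + 4 + 4 = 21.
This cut is saturated, so no flow can exceed 21.

21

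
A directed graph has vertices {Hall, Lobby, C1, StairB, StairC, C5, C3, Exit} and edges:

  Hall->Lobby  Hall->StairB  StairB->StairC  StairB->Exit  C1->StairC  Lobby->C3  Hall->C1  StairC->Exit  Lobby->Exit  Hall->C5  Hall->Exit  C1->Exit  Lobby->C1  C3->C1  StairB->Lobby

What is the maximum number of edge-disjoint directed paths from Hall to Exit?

Assign every edge capacity 1; by Menger, the answer equals the max flow.
Path Hall→Exit (+1); total 1.
Path Hall→Lobby→Exit (+1); total 2.
Path Hall→C1→Exit (+1); total 3.
Path Hall→StairB→Exit (+1); total 4.
No residual Hall→Exit path; max flow = 4.
Certifying cut of size 4: {Hall→C1, Hall→Exit, Hall→Lobby, Hall→StairB}.

4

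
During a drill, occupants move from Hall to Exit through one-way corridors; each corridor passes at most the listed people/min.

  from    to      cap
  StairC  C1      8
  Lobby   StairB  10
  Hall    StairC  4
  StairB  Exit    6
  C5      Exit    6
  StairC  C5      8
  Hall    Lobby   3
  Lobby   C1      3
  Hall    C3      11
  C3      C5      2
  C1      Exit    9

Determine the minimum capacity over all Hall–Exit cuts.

Augment Hall→Lobby→StairB→Exit: bottleneck 3, flow now 3.
Augment Hall→StairC→C1→Exit: bottleneck 4, flow now 7.
Augment Hall→C3→C5→Exit: bottleneck 2, flow now 9.
No augmenting path remains; maximum flow = 9.
By max-flow min-cut, the minimum cut capacity equals the max flow.
In the residual graph, reachable from Hall: {Hall, C3}.
Min-cut edges: Hall→Lobby (3), Hall→StairC (4), C3→C5 (2); capacity 3 + 4 + 2 = 9.

9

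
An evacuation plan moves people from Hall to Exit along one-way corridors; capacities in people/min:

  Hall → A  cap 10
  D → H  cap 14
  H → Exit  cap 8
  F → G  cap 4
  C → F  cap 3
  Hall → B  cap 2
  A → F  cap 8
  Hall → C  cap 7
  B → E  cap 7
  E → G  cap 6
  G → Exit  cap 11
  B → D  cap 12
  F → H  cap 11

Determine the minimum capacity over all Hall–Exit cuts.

Augment Hall→A→F→G→Exit: bottleneck 4, flow now 4.
Augment Hall→A→F→H→Exit: bottleneck 4, flow now 8.
Augment Hall→B→D→H→Exit: bottleneck 2, flow now 10.
Augment Hall→C→F→H→Exit: bottleneck 2, flow now 12.
Augment Hall→C→F→H→D→B→E→G→Exit: bottleneck 1, flow now 13. (uses reverse residual edge)
No augmenting path remains; maximum flow = 13.
By max-flow min-cut, the minimum cut capacity equals the max flow.
In the residual graph, reachable from Hall: {Hall, A, C}.
Min-cut edges: Hall→B (2), A→F (8), C→F (3); capacity 2 + 8 + 3 = 13.

13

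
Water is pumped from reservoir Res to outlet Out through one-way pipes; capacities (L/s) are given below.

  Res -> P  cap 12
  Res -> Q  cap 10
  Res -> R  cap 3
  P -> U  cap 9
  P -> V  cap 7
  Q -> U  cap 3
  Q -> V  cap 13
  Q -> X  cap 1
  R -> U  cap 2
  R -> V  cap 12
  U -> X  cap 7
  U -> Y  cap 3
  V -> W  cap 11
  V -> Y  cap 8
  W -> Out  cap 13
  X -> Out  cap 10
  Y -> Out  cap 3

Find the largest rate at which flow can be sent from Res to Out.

Augment Res→Q→X→Out: bottleneck 1, flow now 1.
Augment Res→P→U→X→Out: bottleneck 7, flow now 8.
Augment Res→P→U→Y→Out: bottleneck 2, flow now 10.
Augment Res→P→V→W→Out: bottleneck 3, flow now 13.
Augment Res→Q→U→Y→Out: bottleneck 1, flow now 14.
Augment Res→Q→V→W→Out: bottleneck 8, flow now 22.
No augmenting path remains; maximum flow = 22.
In the residual graph, reachable from Res: {Res, P, Q, R, U, V, Y}.
Min-cut edges: Q→X (1), U→X (7), V→W (11), Y→Out (3); capacity 1 + 7 + 11 + 3 = 22.
This cut is saturated, so no flow can exceed 22.

22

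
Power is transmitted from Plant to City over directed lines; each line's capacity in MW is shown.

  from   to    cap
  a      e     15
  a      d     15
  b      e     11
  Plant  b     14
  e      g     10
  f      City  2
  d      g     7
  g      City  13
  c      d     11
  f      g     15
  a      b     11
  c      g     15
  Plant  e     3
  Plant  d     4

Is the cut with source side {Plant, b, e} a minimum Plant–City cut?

No — its capacity is 14, but the minimum cut has capacity 13.

Given cut capacity: 4 + 10 = 14.
Augment Plant→d→g→City: bottleneck 4, flow now 4.
Augment Plant→e→g→City: bottleneck 3, flow now 7.
Augment Plant→b→e→g→City: bottleneck 6, flow now 13.
No augmenting path remains; maximum flow = 13.
In the residual graph, reachable from Plant: {Plant, b, d, e, g}.
Min-cut edges: g→City (13); capacity 13 = 13.
Cut capacity 14 exceeds the max flow 13, so it is not minimum.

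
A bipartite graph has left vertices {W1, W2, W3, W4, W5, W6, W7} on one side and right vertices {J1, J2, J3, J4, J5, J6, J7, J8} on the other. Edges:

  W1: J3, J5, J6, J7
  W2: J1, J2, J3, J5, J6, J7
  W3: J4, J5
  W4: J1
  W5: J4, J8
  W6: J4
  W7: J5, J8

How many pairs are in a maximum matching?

Unit-capacity flow: source→left, listed edges, right→sink; max matching = max flow.
Augmenting path W1→J3 (+1); matched 1.
Augmenting path W2→J1 (+1); matched 2.
Augmenting path W3→J4 (+1); matched 3.
Augmenting path W5→J8 (+1); matched 4.
Augmenting path W7→J5 (+1); matched 5.
Augmenting path W4→J1→W2→J2 (+1); matched 6.
No augmenting path remains; maximum matching = 6.
König certificate: {W1, W2, W4, J4, J5, J8} is a vertex cover of size 6 (every listed pair touches it), so no matching can be larger.

6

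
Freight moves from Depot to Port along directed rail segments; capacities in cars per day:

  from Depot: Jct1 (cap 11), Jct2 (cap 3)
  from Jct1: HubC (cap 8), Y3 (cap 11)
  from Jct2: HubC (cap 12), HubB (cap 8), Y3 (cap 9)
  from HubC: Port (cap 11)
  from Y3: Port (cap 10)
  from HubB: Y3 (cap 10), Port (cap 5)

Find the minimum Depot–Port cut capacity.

14

Augment Depot→Jct1→HubC→Port: bottleneck 8, flow now 8.
Augment Depot→Jct1→Y3→Port: bottleneck 3, flow now 11.
Augment Depot→Jct2→HubC→Port: bottleneck 3, flow now 14.
No augmenting path remains; maximum flow = 14.
By max-flow min-cut, the minimum cut capacity equals the max flow.
In the residual graph, reachable from Depot: {Depot}.
Min-cut edges: Depot→Jct1 (11), Depot→Jct2 (3); capacity 11 + 3 = 14.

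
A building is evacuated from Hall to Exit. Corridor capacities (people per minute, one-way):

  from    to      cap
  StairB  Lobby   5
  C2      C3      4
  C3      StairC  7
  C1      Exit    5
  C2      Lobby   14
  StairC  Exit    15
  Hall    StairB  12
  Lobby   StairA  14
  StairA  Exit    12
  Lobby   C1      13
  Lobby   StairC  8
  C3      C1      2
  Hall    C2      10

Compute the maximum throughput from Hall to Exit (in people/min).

15

Augment Hall→StairB→Lobby→StairA→Exit: bottleneck 5, flow now 5.
Augment Hall→C2→C3→C1→Exit: bottleneck 2, flow now 7.
Augment Hall→C2→C3→StairC→Exit: bottleneck 2, flow now 9.
Augment Hall→C2→Lobby→StairA→Exit: bottleneck 6, flow now 15.
No augmenting path remains; maximum flow = 15.
In the residual graph, reachable from Hall: {Hall, StairB}.
Min-cut edges: Hall→C2 (10), StairB→Lobby (5); capacity 10 + 5 = 15.
This cut is saturated, so no flow can exceed 15.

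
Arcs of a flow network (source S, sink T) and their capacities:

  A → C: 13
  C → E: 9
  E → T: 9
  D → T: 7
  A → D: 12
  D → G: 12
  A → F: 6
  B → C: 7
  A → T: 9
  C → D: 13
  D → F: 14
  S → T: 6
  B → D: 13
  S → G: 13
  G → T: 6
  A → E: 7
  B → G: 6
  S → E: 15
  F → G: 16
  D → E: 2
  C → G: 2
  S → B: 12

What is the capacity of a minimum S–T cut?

Augment S→T: bottleneck 6, flow now 6.
Augment S→E→T: bottleneck 9, flow now 15.
Augment S→G→T: bottleneck 6, flow now 21.
Augment S→B→D→T: bottleneck 7, flow now 28.
No augmenting path remains; maximum flow = 28.
By max-flow min-cut, the minimum cut capacity equals the max flow.
In the residual graph, reachable from S: {S, B, C, D, E, F, G}.
Min-cut edges: S→T (6), D→T (7), E→T (9), G→T (6); capacity 6 + 7 + 9 + 6 = 28.

28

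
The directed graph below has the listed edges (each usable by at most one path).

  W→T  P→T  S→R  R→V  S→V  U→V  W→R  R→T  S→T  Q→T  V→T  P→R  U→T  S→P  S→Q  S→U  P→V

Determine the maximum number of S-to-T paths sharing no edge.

6

Assign every edge capacity 1; by Menger, the answer equals the max flow.
Path S→T (+1); total 1.
Path S→P→T (+1); total 2.
Path S→Q→T (+1); total 3.
Path S→R→T (+1); total 4.
Path S→U→T (+1); total 5.
Path S→V→T (+1); total 6.
No residual S→T path; max flow = 6.
Certifying cut of size 6: {S→P, S→Q, S→R, S→T, S→U, S→V}.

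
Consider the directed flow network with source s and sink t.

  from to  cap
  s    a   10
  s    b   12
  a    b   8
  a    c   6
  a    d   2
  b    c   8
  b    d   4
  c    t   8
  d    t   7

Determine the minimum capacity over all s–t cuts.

14

Augment s→a→c→t: bottleneck 6, flow now 6.
Augment s→a→d→t: bottleneck 2, flow now 8.
Augment s→b→c→t: bottleneck 2, flow now 10.
Augment s→b→d→t: bottleneck 4, flow now 14.
No augmenting path remains; maximum flow = 14.
By max-flow min-cut, the minimum cut capacity equals the max flow.
In the residual graph, reachable from s: {s, a, b, c}.
Min-cut edges: a→d (2), b→d (4), c→t (8); capacity 2 + 4 + 8 = 14.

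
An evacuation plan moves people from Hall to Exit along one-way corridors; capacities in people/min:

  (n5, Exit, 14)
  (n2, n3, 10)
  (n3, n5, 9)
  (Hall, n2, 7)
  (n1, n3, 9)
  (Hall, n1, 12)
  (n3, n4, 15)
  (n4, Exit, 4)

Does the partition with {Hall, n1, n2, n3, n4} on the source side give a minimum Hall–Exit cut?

Yes — it is a minimum cut (capacity 13).

Given cut capacity: 9 + 4 = 13.
Augment Hall→n1→n3→n4→Exit: bottleneck 4, flow now 4.
Augment Hall→n1→n3→n5→Exit: bottleneck 5, flow now 9.
Augment Hall→n2→n3→n5→Exit: bottleneck 4, flow now 13.
No augmenting path remains; maximum flow = 13.
Cut capacity 13 equals the max flow, so it is a minimum cut.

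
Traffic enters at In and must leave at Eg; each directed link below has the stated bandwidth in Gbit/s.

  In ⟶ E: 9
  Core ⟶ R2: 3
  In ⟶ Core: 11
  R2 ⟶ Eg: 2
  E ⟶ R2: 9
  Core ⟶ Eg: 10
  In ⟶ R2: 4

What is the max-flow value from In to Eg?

Augment In→Core→Eg: bottleneck 10, flow now 10.
Augment In→R2→Eg: bottleneck 2, flow now 12.
No augmenting path remains; maximum flow = 12.
In the residual graph, reachable from In: {In, E, Core, R2}.
Min-cut edges: Core→Eg (10), R2→Eg (2); capacity 10 + 2 = 12.
This cut is saturated, so no flow can exceed 12.

12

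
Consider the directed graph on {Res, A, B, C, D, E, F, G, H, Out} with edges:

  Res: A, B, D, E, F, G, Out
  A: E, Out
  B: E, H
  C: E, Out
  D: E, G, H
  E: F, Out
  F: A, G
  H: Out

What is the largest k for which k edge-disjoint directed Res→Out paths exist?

4

Assign every edge capacity 1; by Menger, the answer equals the max flow.
Path Res→Out (+1); total 1.
Path Res→A→Out (+1); total 2.
Path Res→E→Out (+1); total 3.
Path Res→B→H→Out (+1); total 4.
No residual Res→Out path; max flow = 4.
Certifying cut of size 4: {A→Out, E→Out, H→Out, Res→Out}.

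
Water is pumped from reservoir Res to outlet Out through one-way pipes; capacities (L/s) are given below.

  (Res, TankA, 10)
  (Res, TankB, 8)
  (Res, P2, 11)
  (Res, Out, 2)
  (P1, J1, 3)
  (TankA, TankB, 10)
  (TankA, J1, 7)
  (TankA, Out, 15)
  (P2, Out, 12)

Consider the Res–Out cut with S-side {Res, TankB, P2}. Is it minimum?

No — its capacity is 24, but the minimum cut has capacity 23.

Given cut capacity: 10 + 2 + 12 = 24.
Augment Res→Out: bottleneck 2, flow now 2.
Augment Res→TankA→Out: bottleneck 10, flow now 12.
Augment Res→P2→Out: bottleneck 11, flow now 23.
No augmenting path remains; maximum flow = 23.
In the residual graph, reachable from Res: {Res, TankB}.
Min-cut edges: Res→TankA (10), Res→P2 (11), Res→Out (2); capacity 10 + 11 + 2 = 23.
Cut capacity 24 exceeds the max flow 23, so it is not minimum.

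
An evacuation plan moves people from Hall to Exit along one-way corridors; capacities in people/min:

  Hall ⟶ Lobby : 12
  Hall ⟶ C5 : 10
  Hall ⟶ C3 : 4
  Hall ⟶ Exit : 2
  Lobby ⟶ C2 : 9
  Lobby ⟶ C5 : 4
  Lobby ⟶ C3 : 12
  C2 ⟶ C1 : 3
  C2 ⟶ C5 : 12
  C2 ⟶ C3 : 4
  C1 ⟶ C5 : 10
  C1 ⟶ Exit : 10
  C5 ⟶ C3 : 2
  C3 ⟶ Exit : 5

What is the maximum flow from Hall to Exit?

10

Augment Hall→Exit: bottleneck 2, flow now 2.
Augment Hall→C3→Exit: bottleneck 4, flow now 6.
Augment Hall→Lobby→C3→Exit: bottleneck 1, flow now 7.
Augment Hall→Lobby→C2→C1→Exit: bottleneck 3, flow now 10.
No augmenting path remains; maximum flow = 10.
In the residual graph, reachable from Hall: {Hall, Lobby, C2, C5, C3}.
Min-cut edges: Hall→Exit (2), C2→C1 (3), C3→Exit (5); capacity 2 + 3 + 5 = 10.
This cut is saturated, so no flow can exceed 10.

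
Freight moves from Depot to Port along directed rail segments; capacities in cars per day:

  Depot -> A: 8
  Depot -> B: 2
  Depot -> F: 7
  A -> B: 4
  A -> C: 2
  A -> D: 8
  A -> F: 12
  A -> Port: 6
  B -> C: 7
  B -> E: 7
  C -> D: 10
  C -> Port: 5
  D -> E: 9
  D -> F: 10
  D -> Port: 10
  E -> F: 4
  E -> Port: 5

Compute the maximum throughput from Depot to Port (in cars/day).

Augment Depot→A→Port: bottleneck 6, flow now 6.
Augment Depot→A→C→Port: bottleneck 2, flow now 8.
Augment Depot→B→C→Port: bottleneck 2, flow now 10.
No augmenting path remains; maximum flow = 10.
In the residual graph, reachable from Depot: {Depot, F}.
Min-cut edges: Depot→A (8), Depot→B (2); capacity 8 + 2 = 10.
This cut is saturated, so no flow can exceed 10.

10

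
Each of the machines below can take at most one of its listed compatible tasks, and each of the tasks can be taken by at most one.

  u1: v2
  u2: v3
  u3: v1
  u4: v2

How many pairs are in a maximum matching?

Unit-capacity flow: source→left, listed edges, right→sink; max matching = max flow.
Augmenting path u1→v2 (+1); matched 1.
Augmenting path u2→v3 (+1); matched 2.
Augmenting path u3→v1 (+1); matched 3.
No augmenting path remains; maximum matching = 3.
König certificate: {u2, u3, v2} is a vertex cover of size 3 (every listed pair touches it), so no matching can be larger.

3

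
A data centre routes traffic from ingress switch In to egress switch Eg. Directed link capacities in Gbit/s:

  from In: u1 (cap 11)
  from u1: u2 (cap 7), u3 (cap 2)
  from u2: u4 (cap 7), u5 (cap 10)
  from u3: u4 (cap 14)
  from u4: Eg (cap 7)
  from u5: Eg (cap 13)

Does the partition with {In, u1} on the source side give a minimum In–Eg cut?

Yes — it is a minimum cut (capacity 9).

Given cut capacity: 7 + 2 = 9.
Augment In→u1→u2→u4→Eg: bottleneck 7, flow now 7.
Augment In→u1→u3→u4→u2→u5→Eg: bottleneck 2, flow now 9. (uses reverse residual edge)
No augmenting path remains; maximum flow = 9.
Cut capacity 9 equals the max flow, so it is a minimum cut.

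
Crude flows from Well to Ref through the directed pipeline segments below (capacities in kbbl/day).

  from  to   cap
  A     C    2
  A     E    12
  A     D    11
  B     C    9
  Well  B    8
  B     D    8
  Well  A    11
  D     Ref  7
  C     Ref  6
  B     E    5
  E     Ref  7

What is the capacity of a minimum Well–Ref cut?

19

Augment Well→A→C→Ref: bottleneck 2, flow now 2.
Augment Well→A→D→Ref: bottleneck 7, flow now 9.
Augment Well→A→E→Ref: bottleneck 2, flow now 11.
Augment Well→B→C→Ref: bottleneck 4, flow now 15.
Augment Well→B→E→Ref: bottleneck 4, flow now 19.
No augmenting path remains; maximum flow = 19.
By max-flow min-cut, the minimum cut capacity equals the max flow.
In the residual graph, reachable from Well: {Well}.
Min-cut edges: Well→A (11), Well→B (8); capacity 11 + 8 = 19.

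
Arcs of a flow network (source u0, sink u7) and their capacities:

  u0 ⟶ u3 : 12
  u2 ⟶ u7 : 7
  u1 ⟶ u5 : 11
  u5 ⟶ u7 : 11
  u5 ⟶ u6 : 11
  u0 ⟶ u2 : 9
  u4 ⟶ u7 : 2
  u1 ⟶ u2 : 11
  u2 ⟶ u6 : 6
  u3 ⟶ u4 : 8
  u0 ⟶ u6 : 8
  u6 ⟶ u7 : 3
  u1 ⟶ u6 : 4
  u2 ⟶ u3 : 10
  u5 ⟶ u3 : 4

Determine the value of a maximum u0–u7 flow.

12

Augment u0→u2→u7: bottleneck 7, flow now 7.
Augment u0→u6→u7: bottleneck 3, flow now 10.
Augment u0→u3→u4→u7: bottleneck 2, flow now 12.
No augmenting path remains; maximum flow = 12.
In the residual graph, reachable from u0: {u0, u2, u3, u4, u6}.
Min-cut edges: u2→u7 (7), u4→u7 (2), u6→u7 (3); capacity 7 + 2 + 3 = 12.
This cut is saturated, so no flow can exceed 12.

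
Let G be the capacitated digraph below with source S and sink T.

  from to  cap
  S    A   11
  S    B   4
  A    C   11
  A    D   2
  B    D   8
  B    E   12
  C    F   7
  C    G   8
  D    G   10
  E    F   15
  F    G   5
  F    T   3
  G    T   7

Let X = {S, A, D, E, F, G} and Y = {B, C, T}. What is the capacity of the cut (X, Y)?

Edges leaving {S, A, D, E, F, G}: S→B (4), A→C (11), F→T (3), G→T (7).
Cut capacity = 4 + 11 + 3 + 7 = 25.

25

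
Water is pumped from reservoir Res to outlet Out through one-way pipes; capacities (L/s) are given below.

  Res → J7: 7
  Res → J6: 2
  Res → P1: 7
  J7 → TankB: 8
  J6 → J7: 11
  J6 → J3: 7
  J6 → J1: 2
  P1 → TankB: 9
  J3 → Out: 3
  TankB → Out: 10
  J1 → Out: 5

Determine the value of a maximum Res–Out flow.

Augment Res→J7→TankB→Out: bottleneck 7, flow now 7.
Augment Res→J6→J3→Out: bottleneck 2, flow now 9.
Augment Res→P1→TankB→Out: bottleneck 3, flow now 12.
No augmenting path remains; maximum flow = 12.
In the residual graph, reachable from Res: {Res, J7, P1, TankB}.
Min-cut edges: Res→J6 (2), TankB→Out (10); capacity 2 + 10 = 12.
This cut is saturated, so no flow can exceed 12.

12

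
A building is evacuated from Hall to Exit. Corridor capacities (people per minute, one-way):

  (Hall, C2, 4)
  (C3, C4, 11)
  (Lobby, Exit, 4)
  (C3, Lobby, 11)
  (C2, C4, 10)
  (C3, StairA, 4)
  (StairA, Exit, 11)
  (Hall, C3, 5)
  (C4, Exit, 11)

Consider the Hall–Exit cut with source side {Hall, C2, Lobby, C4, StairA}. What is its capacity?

Edges leaving {Hall, C2, Lobby, C4, StairA}: Hall→C3 (5), Lobby→Exit (4), C4→Exit (11), StairA→Exit (11).
Cut capacity = 5 + 4 + 11 + 11 = 31.

31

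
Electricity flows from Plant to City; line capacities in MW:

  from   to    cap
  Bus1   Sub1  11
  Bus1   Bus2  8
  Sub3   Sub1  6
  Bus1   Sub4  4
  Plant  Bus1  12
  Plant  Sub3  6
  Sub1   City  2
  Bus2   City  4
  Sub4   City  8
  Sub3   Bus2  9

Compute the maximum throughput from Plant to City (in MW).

Augment Plant→Sub3→Sub1→City: bottleneck 2, flow now 2.
Augment Plant→Sub3→Bus2→City: bottleneck 4, flow now 6.
Augment Plant→Bus1→Sub4→City: bottleneck 4, flow now 10.
No augmenting path remains; maximum flow = 10.
In the residual graph, reachable from Plant: {Plant, Sub3, Bus1, Sub1, Bus2}.
Min-cut edges: Bus1→Sub4 (4), Sub1→City (2), Bus2→City (4); capacity 4 + 2 + 4 = 10.
This cut is saturated, so no flow can exceed 10.

10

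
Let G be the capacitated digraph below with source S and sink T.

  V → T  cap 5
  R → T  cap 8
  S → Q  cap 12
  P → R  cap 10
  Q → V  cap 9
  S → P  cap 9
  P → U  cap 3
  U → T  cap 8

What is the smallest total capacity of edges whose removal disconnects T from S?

Augment S→P→R→T: bottleneck 8, flow now 8.
Augment S→P→U→T: bottleneck 1, flow now 9.
Augment S→Q→V→T: bottleneck 5, flow now 14.
No augmenting path remains; maximum flow = 14.
By max-flow min-cut, the minimum cut capacity equals the max flow.
In the residual graph, reachable from S: {S, Q, V}.
Min-cut edges: S→P (9), V→T (5); capacity 9 + 5 = 14.

14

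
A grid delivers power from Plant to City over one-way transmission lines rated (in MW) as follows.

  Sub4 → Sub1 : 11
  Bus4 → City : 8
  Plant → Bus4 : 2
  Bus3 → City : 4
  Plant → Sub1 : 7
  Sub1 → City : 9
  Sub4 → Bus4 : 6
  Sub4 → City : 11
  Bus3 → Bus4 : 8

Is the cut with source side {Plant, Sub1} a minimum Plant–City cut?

No — its capacity is 11, but the minimum cut has capacity 9.

Given cut capacity: 2 + 9 = 11.
Augment Plant→Bus4→City: bottleneck 2, flow now 2.
Augment Plant→Sub1→City: bottleneck 7, flow now 9.
No augmenting path remains; maximum flow = 9.
In the residual graph, reachable from Plant: {Plant}.
Min-cut edges: Plant→Bus4 (2), Plant→Sub1 (7); capacity 2 + 7 = 9.
Cut capacity 11 exceeds the max flow 9, so it is not minimum.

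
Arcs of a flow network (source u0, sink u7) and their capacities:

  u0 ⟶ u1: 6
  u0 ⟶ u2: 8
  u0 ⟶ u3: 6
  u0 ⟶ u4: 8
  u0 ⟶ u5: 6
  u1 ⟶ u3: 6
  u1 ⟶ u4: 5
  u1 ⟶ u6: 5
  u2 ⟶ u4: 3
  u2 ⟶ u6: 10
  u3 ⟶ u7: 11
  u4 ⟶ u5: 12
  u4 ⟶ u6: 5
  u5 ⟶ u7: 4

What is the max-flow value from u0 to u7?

15

Augment u0→u3→u7: bottleneck 6, flow now 6.
Augment u0→u5→u7: bottleneck 4, flow now 10.
Augment u0→u1→u3→u7: bottleneck 5, flow now 15.
No augmenting path remains; maximum flow = 15.
In the residual graph, reachable from u0: {u0, u1, u2, u3, u4, u5, u6}.
Min-cut edges: u3→u7 (11), u5→u7 (4); capacity 11 + 4 = 15.
This cut is saturated, so no flow can exceed 15.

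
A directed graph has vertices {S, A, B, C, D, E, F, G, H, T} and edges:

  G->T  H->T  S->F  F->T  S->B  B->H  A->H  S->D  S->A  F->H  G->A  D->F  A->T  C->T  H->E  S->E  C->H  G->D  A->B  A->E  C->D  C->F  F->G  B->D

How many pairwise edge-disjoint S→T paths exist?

Assign every edge capacity 1; by Menger, the answer equals the max flow.
Path S→A→T (+1); total 1.
Path S→F→T (+1); total 2.
Path S→B→H→T (+1); total 3.
Path S→D→F→G→T (+1); total 4.
No residual S→T path; max flow = 4.
Certifying cut of size 4: {S→A, S→B, S→D, S→F}.

4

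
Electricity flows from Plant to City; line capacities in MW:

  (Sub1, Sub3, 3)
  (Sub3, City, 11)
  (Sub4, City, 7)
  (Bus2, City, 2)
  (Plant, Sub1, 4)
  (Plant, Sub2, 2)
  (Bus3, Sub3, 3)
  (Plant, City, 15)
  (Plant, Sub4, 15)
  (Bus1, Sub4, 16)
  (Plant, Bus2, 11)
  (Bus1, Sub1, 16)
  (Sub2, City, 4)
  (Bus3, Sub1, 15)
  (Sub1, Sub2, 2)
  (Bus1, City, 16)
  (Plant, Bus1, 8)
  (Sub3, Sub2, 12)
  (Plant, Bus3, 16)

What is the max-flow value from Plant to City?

42

Augment Plant→City: bottleneck 15, flow now 15.
Augment Plant→Bus1→City: bottleneck 8, flow now 23.
Augment Plant→Sub4→City: bottleneck 7, flow now 30.
Augment Plant→Bus2→City: bottleneck 2, flow now 32.
Augment Plant→Sub2→City: bottleneck 2, flow now 34.
Augment Plant→Bus3→Sub3→City: bottleneck 3, flow now 37.
Augment Plant→Sub1→Sub3→City: bottleneck 3, flow now 40.
Augment Plant→Sub1→Sub2→City: bottleneck 1, flow now 41.
Augment Plant→Bus3→Sub1→Sub2→City: bottleneck 1, flow now 42.
No augmenting path remains; maximum flow = 42.
In the residual graph, reachable from Plant: {Plant, Bus3, Sub4, Sub1, Bus2}.
Min-cut edges: Plant→Bus1 (8), Plant→Sub2 (2), Plant→City (15), Bus3→Sub3 (3), Sub4→City (7), Sub1→Sub3 (3), Sub1→Sub2 (2), Bus2→City (2); capacity 8 + 2 + 15 + 3 + 7 + 3 + 2 + 2 = 42.
This cut is saturated, so no flow can exceed 42.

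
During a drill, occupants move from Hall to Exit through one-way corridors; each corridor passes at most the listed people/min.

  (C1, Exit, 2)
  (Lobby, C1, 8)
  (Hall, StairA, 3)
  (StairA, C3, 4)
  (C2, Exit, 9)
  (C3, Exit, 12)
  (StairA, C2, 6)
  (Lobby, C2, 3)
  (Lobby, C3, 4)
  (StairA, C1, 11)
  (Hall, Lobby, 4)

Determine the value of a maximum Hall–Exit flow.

Augment Hall→Lobby→C1→Exit: bottleneck 2, flow now 2.
Augment Hall→Lobby→C3→Exit: bottleneck 2, flow now 4.
Augment Hall→StairA→C3→Exit: bottleneck 3, flow now 7.
No augmenting path remains; maximum flow = 7.
In the residual graph, reachable from Hall: {Hall}.
Min-cut edges: Hall→Lobby (4), Hall→StairA (3); capacity 4 + 3 = 7.
This cut is saturated, so no flow can exceed 7.

7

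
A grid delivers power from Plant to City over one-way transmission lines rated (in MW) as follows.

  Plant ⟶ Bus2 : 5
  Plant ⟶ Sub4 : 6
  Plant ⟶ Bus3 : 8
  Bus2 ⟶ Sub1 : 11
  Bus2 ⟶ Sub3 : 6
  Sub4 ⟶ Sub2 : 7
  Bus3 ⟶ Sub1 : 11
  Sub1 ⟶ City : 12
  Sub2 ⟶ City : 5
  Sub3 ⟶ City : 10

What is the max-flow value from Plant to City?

18

Augment Plant→Bus2→Sub1→City: bottleneck 5, flow now 5.
Augment Plant→Sub4→Sub2→City: bottleneck 5, flow now 10.
Augment Plant→Bus3→Sub1→City: bottleneck 7, flow now 17.
Augment Plant→Bus3→Sub1→Bus2→Sub3→City: bottleneck 1, flow now 18. (uses reverse residual edge)
No augmenting path remains; maximum flow = 18.
In the residual graph, reachable from Plant: {Plant, Sub4, Sub2}.
Min-cut edges: Plant→Bus2 (5), Plant→Bus3 (8), Sub2→City (5); capacity 5 + 8 + 5 = 18.
This cut is saturated, so no flow can exceed 18.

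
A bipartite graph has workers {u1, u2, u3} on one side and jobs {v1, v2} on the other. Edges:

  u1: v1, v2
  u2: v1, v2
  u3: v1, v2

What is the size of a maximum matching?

2

Unit-capacity flow: source→left, listed edges, right→sink; max matching = max flow.
Augmenting path u1→v1 (+1); matched 1.
Augmenting path u2→v2 (+1); matched 2.
No augmenting path remains; maximum matching = 2.
König certificate: {v1, v2} is a vertex cover of size 2 (every listed pair touches it), so no matching can be larger.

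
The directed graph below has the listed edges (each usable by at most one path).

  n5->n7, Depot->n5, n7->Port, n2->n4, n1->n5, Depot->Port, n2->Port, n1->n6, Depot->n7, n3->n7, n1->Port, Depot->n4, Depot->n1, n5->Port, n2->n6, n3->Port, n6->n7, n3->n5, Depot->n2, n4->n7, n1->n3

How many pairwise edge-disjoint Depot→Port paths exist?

Assign every edge capacity 1; by Menger, the answer equals the max flow.
Path Depot→Port (+1); total 1.
Path Depot→n1→Port (+1); total 2.
Path Depot→n2→Port (+1); total 3.
Path Depot→n5→Port (+1); total 4.
Path Depot→n7→Port (+1); total 5.
No residual Depot→Port path; max flow = 5.
Certifying cut of size 5: {Depot→Port, Depot→n1, Depot→n2, Depot→n5, n7→Port}.

5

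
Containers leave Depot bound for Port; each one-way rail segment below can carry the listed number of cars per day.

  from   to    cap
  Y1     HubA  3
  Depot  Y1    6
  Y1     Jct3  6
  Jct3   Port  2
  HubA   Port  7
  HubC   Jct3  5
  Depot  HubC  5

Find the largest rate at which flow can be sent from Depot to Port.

5

Augment Depot→Y1→Jct3→Port: bottleneck 2, flow now 2.
Augment Depot→Y1→HubA→Port: bottleneck 3, flow now 5.
No augmenting path remains; maximum flow = 5.
In the residual graph, reachable from Depot: {Depot, Y1, HubC, Jct3}.
Min-cut edges: Y1→HubA (3), Jct3→Port (2); capacity 3 + 2 = 5.
This cut is saturated, so no flow can exceed 5.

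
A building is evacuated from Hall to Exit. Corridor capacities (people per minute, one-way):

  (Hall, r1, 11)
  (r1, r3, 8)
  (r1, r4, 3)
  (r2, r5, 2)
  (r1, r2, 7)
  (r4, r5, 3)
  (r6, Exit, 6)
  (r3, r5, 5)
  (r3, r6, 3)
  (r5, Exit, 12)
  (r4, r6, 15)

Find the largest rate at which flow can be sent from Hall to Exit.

11

Augment Hall→r1→r2→r5→Exit: bottleneck 2, flow now 2.
Augment Hall→r1→r3→r5→Exit: bottleneck 5, flow now 7.
Augment Hall→r1→r3→r6→Exit: bottleneck 3, flow now 10.
Augment Hall→r1→r4→r5→Exit: bottleneck 1, flow now 11.
No augmenting path remains; maximum flow = 11.
In the residual graph, reachable from Hall: {Hall}.
Min-cut edges: Hall→r1 (11); capacity 11 = 11.
This cut is saturated, so no flow can exceed 11.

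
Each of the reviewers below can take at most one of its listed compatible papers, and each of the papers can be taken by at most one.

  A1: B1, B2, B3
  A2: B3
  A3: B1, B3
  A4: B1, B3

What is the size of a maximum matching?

Unit-capacity flow: source→left, listed edges, right→sink; max matching = max flow.
Augmenting path A1→B1 (+1); matched 1.
Augmenting path A2→B3 (+1); matched 2.
Augmenting path A3→B1→A1→B2 (+1); matched 3.
No augmenting path remains; maximum matching = 3.
König certificate: {A1, B1, B3} is a vertex cover of size 3 (every listed pair touches it), so no matching can be larger.

3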